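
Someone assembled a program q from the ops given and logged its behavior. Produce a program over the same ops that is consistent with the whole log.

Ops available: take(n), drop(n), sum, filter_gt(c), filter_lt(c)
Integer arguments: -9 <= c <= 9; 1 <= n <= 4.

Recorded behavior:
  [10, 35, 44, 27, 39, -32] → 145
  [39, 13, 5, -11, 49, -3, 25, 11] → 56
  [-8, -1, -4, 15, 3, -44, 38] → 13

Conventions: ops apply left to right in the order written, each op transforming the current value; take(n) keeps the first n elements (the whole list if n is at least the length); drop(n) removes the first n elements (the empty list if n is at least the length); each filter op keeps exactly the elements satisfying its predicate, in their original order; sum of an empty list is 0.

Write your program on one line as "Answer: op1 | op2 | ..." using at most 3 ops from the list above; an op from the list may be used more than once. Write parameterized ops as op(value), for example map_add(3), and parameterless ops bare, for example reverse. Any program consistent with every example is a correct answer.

drop(1) | take(4) | sum

Check, running the answer program on each example:
  [10, 35, 44, 27, 39, -32] -> [35, 44, 27, 39, -32] -> [35, 44, 27, 39] -> 145
  [39, 13, 5, -11, 49, -3, 25, 11] -> [13, 5, -11, 49, -3, 25, 11] -> [13, 5, -11, 49] -> 56
  [-8, -1, -4, 15, 3, -44, 38] -> [-1, -4, 15, 3, -44, 38] -> [-1, -4, 15, 3] -> 13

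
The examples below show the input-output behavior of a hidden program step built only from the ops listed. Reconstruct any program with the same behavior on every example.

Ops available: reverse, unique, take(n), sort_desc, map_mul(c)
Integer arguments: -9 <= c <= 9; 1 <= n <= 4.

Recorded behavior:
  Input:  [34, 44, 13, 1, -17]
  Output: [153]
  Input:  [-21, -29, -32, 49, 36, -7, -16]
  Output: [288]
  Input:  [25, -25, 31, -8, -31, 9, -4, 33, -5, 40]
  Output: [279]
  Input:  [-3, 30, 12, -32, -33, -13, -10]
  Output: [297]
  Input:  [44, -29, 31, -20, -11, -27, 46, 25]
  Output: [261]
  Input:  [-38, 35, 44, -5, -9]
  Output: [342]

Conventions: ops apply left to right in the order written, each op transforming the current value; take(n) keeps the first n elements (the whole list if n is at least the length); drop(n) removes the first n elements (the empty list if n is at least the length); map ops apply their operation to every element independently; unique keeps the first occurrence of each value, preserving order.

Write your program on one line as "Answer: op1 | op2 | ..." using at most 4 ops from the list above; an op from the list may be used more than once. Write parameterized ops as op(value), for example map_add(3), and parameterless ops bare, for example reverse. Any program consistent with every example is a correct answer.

sort_desc | reverse | take(1) | map_mul(-9)

Check, running the answer program on each example:
  [34, 44, 13, 1, -17] -> [44, 34, 13, 1, -17] -> [-17, 1, 13, 34, 44] -> [-17] -> [153]
  [-21, -29, -32, 49, 36, -7, -16] -> [49, 36, -7, -16, -21, -29, -32] -> [-32, -29, -21, -16, -7, 36, 49] -> [-32] -> [288]
  [25, -25, 31, -8, -31, 9, -4, 33, -5, 40] -> [40, 33, 31, 25, 9, -4, -5, -8, -25, -31] -> [-31, -25, -8, -5, -4, 9, 25, 31, 33, 40] -> [-31] -> [279]
  [-3, 30, 12, -32, -33, -13, -10] -> [30, 12, -3, -10, -13, -32, -33] -> [-33, -32, -13, -10, -3, 12, 30] -> [-33] -> [297]
  [44, -29, 31, -20, -11, -27, 46, 25] -> [46, 44, 31, 25, -11, -20, -27, -29] -> [-29, -27, -20, -11, 25, 31, 44, 46] -> [-29] -> [261]
  [-38, 35, 44, -5, -9] -> [44, 35, -5, -9, -38] -> [-38, -9, -5, 35, 44] -> [-38] -> [342]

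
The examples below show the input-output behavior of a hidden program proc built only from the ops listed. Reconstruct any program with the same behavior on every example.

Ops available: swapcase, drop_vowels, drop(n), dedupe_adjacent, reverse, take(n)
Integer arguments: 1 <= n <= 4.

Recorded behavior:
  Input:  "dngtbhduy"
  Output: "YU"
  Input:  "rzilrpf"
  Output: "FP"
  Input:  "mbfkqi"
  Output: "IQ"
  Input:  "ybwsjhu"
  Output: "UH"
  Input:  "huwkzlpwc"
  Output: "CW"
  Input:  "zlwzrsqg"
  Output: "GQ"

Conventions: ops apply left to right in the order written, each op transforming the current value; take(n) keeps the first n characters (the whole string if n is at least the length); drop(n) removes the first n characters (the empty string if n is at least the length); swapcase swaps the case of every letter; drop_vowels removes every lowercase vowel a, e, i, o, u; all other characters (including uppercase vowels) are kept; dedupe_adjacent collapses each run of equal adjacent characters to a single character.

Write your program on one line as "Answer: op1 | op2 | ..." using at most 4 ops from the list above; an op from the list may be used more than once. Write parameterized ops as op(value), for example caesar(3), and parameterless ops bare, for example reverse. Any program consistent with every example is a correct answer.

reverse | take(2) | swapcase

Check, running the answer program on each example:
  "dngtbhduy" -> "yudhbtgnd" -> "yu" -> "YU"
  "rzilrpf" -> "fprlizr" -> "fp" -> "FP"
  "mbfkqi" -> "iqkfbm" -> "iq" -> "IQ"
  "ybwsjhu" -> "uhjswby" -> "uh" -> "UH"
  "huwkzlpwc" -> "cwplzkwuh" -> "cw" -> "CW"
  "zlwzrsqg" -> "gqsrzwlz" -> "gq" -> "GQ"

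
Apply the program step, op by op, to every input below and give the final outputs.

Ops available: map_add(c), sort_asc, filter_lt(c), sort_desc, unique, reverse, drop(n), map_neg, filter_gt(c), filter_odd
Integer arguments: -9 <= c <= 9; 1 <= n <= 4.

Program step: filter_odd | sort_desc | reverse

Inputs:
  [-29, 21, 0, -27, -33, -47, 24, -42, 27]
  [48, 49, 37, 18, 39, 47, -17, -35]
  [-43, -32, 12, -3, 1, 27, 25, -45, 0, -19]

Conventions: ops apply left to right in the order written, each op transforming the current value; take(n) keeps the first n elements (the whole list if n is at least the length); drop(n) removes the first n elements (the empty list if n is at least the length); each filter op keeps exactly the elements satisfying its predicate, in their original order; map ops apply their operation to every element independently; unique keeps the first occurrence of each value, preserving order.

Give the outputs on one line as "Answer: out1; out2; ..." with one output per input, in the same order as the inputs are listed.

Execution, op by op:
  [-29, 21, 0, -27, -33, -47, 24, -42, 27] -> [-29, 21, -27, -33, -47, 27] -> [27, 21, -27, -29, -33, -47] -> [-47, -33, -29, -27, 21, 27]
  [48, 49, 37, 18, 39, 47, -17, -35] -> [49, 37, 39, 47, -17, -35] -> [49, 47, 39, 37, -17, -35] -> [-35, -17, 37, 39, 47, 49]
  [-43, -32, 12, -3, 1, 27, 25, -45, 0, -19] -> [-43, -3, 1, 27, 25, -45, -19] -> [27, 25, 1, -3, -19, -43, -45] -> [-45, -43, -19, -3, 1, 25, 27]

[-47, -33, -29, -27, 21, 27]; [-35, -17, 37, 39, 47, 49]; [-45, -43, -19, -3, 1, 25, 27]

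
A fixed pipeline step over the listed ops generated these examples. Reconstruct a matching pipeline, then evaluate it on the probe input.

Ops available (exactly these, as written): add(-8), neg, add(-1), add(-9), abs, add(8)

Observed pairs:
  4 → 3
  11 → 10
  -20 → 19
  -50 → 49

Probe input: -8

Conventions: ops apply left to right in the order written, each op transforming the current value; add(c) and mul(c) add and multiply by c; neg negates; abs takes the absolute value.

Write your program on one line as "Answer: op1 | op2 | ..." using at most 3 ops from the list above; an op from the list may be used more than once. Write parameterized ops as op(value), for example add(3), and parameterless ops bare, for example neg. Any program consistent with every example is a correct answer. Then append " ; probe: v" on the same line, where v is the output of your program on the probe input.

abs | add(-1) ; probe: 7

Check, running the answer program on each example:
  4 -> 4 -> 3
  11 -> 11 -> 10
  -20 -> 20 -> 19
  -50 -> 50 -> 49
  probe: -8 -> 8 -> 7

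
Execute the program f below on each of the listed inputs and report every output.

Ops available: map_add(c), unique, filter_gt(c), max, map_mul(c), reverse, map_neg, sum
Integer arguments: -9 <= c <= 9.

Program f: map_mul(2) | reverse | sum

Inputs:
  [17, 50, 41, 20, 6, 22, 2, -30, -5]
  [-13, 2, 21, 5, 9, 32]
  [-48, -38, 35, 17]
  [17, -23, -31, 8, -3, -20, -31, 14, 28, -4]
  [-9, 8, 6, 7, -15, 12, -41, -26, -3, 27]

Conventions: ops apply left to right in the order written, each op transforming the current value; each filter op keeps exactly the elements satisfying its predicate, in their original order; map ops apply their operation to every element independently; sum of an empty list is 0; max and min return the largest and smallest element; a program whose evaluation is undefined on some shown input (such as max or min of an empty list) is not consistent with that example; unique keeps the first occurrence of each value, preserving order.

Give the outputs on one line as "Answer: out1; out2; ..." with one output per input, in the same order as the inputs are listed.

Execution, op by op:
  [17, 50, 41, 20, 6, 22, 2, -30, -5] -> [34, 100, 82, 40, 12, 44, 4, -60, -10] -> [-10, -60, 4, 44, 12, 40, 82, 100, 34] -> 246
  [-13, 2, 21, 5, 9, 32] -> [-26, 4, 42, 10, 18, 64] -> [64, 18, 10, 42, 4, -26] -> 112
  [-48, -38, 35, 17] -> [-96, -76, 70, 34] -> [34, 70, -76, -96] -> -68
  [17, -23, -31, 8, -3, -20, -31, 14, 28, -4] -> [34, -46, -62, 16, -6, -40, -62, 28, 56, -8] -> [-8, 56, 28, -62, -40, -6, 16, -62, -46, 34] -> -90
  [-9, 8, 6, 7, -15, 12, -41, -26, -3, 27] -> [-18, 16, 12, 14, -30, 24, -82, -52, -6, 54] -> [54, -6, -52, -82, 24, -30, 14, 12, 16, -18] -> -68

246; 112; -68; -90; -68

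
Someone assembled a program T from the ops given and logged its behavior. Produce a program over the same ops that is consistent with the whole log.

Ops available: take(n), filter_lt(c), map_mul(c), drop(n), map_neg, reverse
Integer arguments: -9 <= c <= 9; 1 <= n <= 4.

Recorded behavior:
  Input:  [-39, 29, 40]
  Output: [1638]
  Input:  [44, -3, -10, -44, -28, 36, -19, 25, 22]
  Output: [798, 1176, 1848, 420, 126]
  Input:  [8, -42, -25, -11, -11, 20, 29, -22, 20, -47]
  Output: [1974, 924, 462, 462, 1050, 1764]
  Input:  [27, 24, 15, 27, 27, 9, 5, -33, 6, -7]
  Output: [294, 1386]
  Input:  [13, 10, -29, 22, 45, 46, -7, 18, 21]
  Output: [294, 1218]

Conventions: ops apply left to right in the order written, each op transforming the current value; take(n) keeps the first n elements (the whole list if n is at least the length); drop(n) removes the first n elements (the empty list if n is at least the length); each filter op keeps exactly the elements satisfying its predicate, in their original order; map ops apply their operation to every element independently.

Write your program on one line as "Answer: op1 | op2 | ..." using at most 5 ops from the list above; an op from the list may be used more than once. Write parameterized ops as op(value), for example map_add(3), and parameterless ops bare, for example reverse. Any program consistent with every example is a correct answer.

map_mul(7) | reverse | filter_lt(-8) | map_mul(-6)

Check, running the answer program on each example:
  [-39, 29, 40] -> [-273, 203, 280] -> [280, 203, -273] -> [-273] -> [1638]
  [44, -3, -10, -44, -28, 36, -19, 25, 22] -> [308, -21, -70, -308, -196, 252, -133, 175, 154] -> [154, 175, -133, 252, -196, -308, -70, -21, 308] -> [-133, -196, -308, -70, -21] -> [798, 1176, 1848, 420, 126]
  [8, -42, -25, -11, -11, 20, 29, -22, 20, -47] -> [56, -294, -175, -77, -77, 140, 203, -154, 140, -329] -> [-329, 140, -154, 203, 140, -77, -77, -175, -294, 56] -> [-329, -154, -77, -77, -175, -294] -> [1974, 924, 462, 462, 1050, 1764]
  [27, 24, 15, 27, 27, 9, 5, -33, 6, -7] -> [189, 168, 105, 189, 189, 63, 35, -231, 42, -49] -> [-49, 42, -231, 35, 63, 189, 189, 105, 168, 189] -> [-49, -231] -> [294, 1386]
  [13, 10, -29, 22, 45, 46, -7, 18, 21] -> [91, 70, -203, 154, 315, 322, -49, 126, 147] -> [147, 126, -49, 322, 315, 154, -203, 70, 91] -> [-49, -203] -> [294, 1218]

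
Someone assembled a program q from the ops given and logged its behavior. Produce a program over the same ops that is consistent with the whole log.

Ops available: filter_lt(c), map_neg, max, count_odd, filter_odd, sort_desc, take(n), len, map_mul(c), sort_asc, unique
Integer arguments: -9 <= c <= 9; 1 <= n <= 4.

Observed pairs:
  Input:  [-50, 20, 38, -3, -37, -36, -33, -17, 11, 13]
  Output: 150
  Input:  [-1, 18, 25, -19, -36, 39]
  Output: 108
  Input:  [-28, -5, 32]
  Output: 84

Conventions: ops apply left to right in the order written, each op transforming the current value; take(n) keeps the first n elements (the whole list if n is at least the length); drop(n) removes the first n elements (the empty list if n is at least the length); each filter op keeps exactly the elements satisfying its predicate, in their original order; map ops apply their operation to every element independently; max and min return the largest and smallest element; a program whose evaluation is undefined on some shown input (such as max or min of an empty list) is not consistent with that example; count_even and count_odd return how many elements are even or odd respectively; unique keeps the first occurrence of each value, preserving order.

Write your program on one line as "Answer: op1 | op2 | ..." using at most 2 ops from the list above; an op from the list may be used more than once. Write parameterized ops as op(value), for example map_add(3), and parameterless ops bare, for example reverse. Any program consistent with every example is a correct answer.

map_mul(-3) | max

Check, running the answer program on each example:
  [-50, 20, 38, -3, -37, -36, -33, -17, 11, 13] -> [150, -60, -114, 9, 111, 108, 99, 51, -33, -39] -> 150
  [-1, 18, 25, -19, -36, 39] -> [3, -54, -75, 57, 108, -117] -> 108
  [-28, -5, 32] -> [84, 15, -96] -> 84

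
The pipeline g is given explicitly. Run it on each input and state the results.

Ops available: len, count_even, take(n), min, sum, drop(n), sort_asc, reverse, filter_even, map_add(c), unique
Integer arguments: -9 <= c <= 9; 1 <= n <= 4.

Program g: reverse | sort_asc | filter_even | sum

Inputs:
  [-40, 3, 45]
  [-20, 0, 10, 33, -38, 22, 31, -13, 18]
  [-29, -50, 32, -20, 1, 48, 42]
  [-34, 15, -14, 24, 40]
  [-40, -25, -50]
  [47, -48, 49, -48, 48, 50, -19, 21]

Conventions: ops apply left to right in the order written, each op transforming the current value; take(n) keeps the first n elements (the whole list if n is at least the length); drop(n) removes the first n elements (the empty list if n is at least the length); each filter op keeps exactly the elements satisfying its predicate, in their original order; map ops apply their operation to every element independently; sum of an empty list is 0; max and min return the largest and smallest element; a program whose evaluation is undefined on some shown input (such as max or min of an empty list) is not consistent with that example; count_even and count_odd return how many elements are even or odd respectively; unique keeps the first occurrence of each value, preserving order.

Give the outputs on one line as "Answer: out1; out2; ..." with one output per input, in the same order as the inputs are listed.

-40; -8; 52; 16; -90; 2

Execution, op by op:
  [-40, 3, 45] -> [45, 3, -40] -> [-40, 3, 45] -> [-40] -> -40
  [-20, 0, 10, 33, -38, 22, 31, -13, 18] -> [18, -13, 31, 22, -38, 33, 10, 0, -20] -> [-38, -20, -13, 0, 10, 18, 22, 31, 33] -> [-38, -20, 0, 10, 18, 22] -> -8
  [-29, -50, 32, -20, 1, 48, 42] -> [42, 48, 1, -20, 32, -50, -29] -> [-50, -29, -20, 1, 32, 42, 48] -> [-50, -20, 32, 42, 48] -> 52
  [-34, 15, -14, 24, 40] -> [40, 24, -14, 15, -34] -> [-34, -14, 15, 24, 40] -> [-34, -14, 24, 40] -> 16
  [-40, -25, -50] -> [-50, -25, -40] -> [-50, -40, -25] -> [-50, -40] -> -90
  [47, -48, 49, -48, 48, 50, -19, 21] -> [21, -19, 50, 48, -48, 49, -48, 47] -> [-48, -48, -19, 21, 47, 48, 49, 50] -> [-48, -48, 48, 50] -> 2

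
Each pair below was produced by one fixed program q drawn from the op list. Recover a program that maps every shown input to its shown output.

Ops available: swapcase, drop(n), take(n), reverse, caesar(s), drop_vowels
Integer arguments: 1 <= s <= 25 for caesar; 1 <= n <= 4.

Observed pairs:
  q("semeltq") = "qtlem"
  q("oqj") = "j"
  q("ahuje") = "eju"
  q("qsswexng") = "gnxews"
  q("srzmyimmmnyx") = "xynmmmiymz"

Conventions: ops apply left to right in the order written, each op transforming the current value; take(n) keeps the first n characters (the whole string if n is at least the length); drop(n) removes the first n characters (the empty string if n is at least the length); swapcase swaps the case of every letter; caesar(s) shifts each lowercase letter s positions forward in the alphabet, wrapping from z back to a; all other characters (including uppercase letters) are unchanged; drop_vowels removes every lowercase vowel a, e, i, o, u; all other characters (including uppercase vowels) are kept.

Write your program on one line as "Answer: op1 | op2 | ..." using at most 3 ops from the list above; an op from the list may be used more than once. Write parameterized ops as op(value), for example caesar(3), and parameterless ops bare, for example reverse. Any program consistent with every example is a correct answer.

drop(2) | reverse

Check, running the answer program on each example:
  "semeltq" -> "meltq" -> "qtlem"
  "oqj" -> "j" -> "j"
  "ahuje" -> "uje" -> "eju"
  "qsswexng" -> "swexng" -> "gnxews"
  "srzmyimmmnyx" -> "zmyimmmnyx" -> "xynmmmiymz"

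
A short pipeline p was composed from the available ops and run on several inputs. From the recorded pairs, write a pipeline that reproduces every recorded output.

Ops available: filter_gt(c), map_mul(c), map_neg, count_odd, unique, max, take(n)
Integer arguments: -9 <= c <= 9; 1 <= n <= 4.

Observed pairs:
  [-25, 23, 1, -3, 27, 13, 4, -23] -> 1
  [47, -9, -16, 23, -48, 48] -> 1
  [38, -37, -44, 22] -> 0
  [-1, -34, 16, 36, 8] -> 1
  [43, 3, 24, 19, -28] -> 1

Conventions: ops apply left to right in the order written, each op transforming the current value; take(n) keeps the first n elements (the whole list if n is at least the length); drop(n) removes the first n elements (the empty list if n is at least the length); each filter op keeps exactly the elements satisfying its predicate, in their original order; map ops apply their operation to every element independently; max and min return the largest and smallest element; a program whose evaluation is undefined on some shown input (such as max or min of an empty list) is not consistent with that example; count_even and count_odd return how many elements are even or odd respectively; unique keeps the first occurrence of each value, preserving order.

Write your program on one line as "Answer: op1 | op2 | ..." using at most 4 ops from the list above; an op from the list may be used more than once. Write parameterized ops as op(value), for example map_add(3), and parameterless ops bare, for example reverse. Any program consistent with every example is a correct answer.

map_mul(-1) | take(1) | count_odd

Check, running the answer program on each example:
  [-25, 23, 1, -3, 27, 13, 4, -23] -> [25, -23, -1, 3, -27, -13, -4, 23] -> [25] -> 1
  [47, -9, -16, 23, -48, 48] -> [-47, 9, 16, -23, 48, -48] -> [-47] -> 1
  [38, -37, -44, 22] -> [-38, 37, 44, -22] -> [-38] -> 0
  [-1, -34, 16, 36, 8] -> [1, 34, -16, -36, -8] -> [1] -> 1
  [43, 3, 24, 19, -28] -> [-43, -3, -24, -19, 28] -> [-43] -> 1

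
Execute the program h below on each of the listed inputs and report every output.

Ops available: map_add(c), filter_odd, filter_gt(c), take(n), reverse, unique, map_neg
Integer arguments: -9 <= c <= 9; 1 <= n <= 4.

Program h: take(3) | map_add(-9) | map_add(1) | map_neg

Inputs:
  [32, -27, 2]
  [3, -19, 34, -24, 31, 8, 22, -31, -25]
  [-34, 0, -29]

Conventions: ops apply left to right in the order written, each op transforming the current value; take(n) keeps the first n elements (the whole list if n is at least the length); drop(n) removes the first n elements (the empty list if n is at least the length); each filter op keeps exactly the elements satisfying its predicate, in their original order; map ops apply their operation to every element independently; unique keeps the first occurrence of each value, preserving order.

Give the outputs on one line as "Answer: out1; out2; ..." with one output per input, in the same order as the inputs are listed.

Execution, op by op:
  [32, -27, 2] -> [32, -27, 2] -> [23, -36, -7] -> [24, -35, -6] -> [-24, 35, 6]
  [3, -19, 34, -24, 31, 8, 22, -31, -25] -> [3, -19, 34] -> [-6, -28, 25] -> [-5, -27, 26] -> [5, 27, -26]
  [-34, 0, -29] -> [-34, 0, -29] -> [-43, -9, -38] -> [-42, -8, -37] -> [42, 8, 37]

[-24, 35, 6]; [5, 27, -26]; [42, 8, 37]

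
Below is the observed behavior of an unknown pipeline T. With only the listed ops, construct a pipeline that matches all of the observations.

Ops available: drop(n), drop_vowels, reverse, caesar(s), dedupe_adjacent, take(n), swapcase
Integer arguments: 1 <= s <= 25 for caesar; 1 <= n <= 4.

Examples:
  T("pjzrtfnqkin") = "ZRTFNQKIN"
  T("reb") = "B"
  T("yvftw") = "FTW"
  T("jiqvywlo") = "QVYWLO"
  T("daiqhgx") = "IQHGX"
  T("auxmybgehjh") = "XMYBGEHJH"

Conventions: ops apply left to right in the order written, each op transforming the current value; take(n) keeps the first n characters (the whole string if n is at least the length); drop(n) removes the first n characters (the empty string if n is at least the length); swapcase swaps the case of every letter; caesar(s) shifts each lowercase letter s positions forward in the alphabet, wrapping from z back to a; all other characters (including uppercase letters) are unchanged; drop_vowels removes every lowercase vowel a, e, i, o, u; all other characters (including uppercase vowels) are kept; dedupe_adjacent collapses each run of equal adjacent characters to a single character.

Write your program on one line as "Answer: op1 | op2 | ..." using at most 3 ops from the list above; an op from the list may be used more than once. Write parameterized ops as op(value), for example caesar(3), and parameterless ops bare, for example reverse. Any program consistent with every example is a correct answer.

swapcase | drop(2)

Check, running the answer program on each example:
  "pjzrtfnqkin" -> "PJZRTFNQKIN" -> "ZRTFNQKIN"
  "reb" -> "REB" -> "B"
  "yvftw" -> "YVFTW" -> "FTW"
  "jiqvywlo" -> "JIQVYWLO" -> "QVYWLO"
  "daiqhgx" -> "DAIQHGX" -> "IQHGX"
  "auxmybgehjh" -> "AUXMYBGEHJH" -> "XMYBGEHJH"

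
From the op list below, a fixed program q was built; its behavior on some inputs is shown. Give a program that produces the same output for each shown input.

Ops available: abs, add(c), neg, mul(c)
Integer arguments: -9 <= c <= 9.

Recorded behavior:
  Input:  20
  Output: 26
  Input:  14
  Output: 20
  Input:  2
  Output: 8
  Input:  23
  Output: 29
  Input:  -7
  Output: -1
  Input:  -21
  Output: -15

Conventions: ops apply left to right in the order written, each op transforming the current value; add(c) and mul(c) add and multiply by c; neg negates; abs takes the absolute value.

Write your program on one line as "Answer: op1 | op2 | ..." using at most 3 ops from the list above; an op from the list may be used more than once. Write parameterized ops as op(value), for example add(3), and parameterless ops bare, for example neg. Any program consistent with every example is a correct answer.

add(-1) | add(7)

Check, running the answer program on each example:
  20 -> 19 -> 26
  14 -> 13 -> 20
  2 -> 1 -> 8
  23 -> 22 -> 29
  -7 -> -8 -> -1
  -21 -> -22 -> -15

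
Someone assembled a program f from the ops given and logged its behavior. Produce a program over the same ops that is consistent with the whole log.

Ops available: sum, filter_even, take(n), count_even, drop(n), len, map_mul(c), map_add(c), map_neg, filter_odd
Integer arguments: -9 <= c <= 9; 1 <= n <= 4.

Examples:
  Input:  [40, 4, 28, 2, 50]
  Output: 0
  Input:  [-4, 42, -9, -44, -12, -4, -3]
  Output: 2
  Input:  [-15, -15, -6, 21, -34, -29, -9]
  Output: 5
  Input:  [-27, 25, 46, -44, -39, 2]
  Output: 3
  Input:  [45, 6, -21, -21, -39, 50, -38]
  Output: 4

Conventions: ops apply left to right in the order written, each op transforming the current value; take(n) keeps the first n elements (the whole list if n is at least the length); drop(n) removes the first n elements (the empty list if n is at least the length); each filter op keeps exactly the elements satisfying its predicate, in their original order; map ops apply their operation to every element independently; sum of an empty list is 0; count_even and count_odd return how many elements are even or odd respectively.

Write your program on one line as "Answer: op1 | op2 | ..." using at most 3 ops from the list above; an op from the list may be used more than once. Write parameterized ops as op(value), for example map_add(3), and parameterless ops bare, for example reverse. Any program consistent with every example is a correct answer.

filter_odd | map_add(-3) | len

Check, running the answer program on each example:
  [40, 4, 28, 2, 50] -> [] -> [] -> 0
  [-4, 42, -9, -44, -12, -4, -3] -> [-9, -3] -> [-12, -6] -> 2
  [-15, -15, -6, 21, -34, -29, -9] -> [-15, -15, 21, -29, -9] -> [-18, -18, 18, -32, -12] -> 5
  [-27, 25, 46, -44, -39, 2] -> [-27, 25, -39] -> [-30, 22, -42] -> 3
  [45, 6, -21, -21, -39, 50, -38] -> [45, -21, -21, -39] -> [42, -24, -24, -42] -> 4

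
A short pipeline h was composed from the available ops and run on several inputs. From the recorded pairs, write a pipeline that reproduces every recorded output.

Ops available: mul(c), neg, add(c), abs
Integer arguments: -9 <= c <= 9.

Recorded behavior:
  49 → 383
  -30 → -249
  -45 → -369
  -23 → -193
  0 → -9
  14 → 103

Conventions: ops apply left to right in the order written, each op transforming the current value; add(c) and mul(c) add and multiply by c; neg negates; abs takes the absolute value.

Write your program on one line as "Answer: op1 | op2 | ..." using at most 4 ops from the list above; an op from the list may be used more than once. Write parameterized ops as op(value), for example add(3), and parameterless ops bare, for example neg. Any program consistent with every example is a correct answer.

neg | mul(-8) | add(-9)

Check, running the answer program on each example:
  49 -> -49 -> 392 -> 383
  -30 -> 30 -> -240 -> -249
  -45 -> 45 -> -360 -> -369
  -23 -> 23 -> -184 -> -193
  0 -> 0 -> 0 -> -9
  14 -> -14 -> 112 -> 103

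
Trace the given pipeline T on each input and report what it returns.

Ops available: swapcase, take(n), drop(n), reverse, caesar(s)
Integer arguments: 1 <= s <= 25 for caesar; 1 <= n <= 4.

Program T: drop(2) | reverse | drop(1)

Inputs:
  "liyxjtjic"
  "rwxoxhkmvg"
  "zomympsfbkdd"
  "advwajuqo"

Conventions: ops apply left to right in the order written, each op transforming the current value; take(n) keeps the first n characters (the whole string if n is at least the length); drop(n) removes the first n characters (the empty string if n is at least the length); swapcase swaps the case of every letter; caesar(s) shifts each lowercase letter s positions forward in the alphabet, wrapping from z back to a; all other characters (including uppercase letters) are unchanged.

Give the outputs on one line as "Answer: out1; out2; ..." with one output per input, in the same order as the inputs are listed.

Execution, op by op:
  "liyxjtjic" -> "yxjtjic" -> "cijtjxy" -> "ijtjxy"
  "rwxoxhkmvg" -> "xoxhkmvg" -> "gvmkhxox" -> "vmkhxox"
  "zomympsfbkdd" -> "mympsfbkdd" -> "ddkbfspmym" -> "dkbfspmym"
  "advwajuqo" -> "vwajuqo" -> "oqujawv" -> "qujawv"

"ijtjxy"; "vmkhxox"; "dkbfspmym"; "qujawv"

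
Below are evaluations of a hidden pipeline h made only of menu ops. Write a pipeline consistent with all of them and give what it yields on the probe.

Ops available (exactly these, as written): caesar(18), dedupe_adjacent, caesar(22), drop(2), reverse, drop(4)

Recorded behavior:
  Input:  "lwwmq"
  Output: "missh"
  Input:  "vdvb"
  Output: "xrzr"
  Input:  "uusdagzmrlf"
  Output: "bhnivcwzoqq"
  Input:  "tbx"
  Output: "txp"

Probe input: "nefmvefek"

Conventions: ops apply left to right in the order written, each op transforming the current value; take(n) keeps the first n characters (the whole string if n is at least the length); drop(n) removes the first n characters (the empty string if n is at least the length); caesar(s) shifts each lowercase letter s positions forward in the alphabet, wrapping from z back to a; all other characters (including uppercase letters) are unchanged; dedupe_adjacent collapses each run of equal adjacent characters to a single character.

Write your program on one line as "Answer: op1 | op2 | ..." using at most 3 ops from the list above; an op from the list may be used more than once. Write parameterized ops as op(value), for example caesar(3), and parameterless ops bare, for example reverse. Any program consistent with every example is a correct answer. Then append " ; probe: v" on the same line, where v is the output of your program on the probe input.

caesar(22) | reverse ; probe: "gabaribaj"

Check, running the answer program on each example:
  "lwwmq" -> "hssim" -> "missh"
  "vdvb" -> "rzrx" -> "xrzr"
  "uusdagzmrlf" -> "qqozwcvinhb" -> "bhnivcwzoqq"
  "tbx" -> "pxt" -> "txp"
  probe: "nefmvefek" -> "jabirabag" -> "gabaribaj"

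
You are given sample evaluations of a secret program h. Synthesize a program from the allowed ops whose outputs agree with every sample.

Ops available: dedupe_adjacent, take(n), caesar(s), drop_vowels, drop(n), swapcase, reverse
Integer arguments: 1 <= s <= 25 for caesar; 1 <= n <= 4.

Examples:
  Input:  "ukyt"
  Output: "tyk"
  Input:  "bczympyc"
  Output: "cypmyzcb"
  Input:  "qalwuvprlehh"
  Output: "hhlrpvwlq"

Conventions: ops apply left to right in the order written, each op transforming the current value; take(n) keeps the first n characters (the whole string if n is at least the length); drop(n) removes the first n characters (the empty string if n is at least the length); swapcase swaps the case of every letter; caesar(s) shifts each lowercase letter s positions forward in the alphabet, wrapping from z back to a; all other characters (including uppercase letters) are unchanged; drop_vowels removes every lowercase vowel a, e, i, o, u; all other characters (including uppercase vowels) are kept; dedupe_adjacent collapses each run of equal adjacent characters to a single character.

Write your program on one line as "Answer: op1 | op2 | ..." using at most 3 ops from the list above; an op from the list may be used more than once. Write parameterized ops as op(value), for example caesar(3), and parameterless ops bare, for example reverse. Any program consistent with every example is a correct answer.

drop_vowels | reverse

Check, running the answer program on each example:
  "ukyt" -> "kyt" -> "tyk"
  "bczympyc" -> "bczympyc" -> "cypmyzcb"
  "qalwuvprlehh" -> "qlwvprlhh" -> "hhlrpvwlq"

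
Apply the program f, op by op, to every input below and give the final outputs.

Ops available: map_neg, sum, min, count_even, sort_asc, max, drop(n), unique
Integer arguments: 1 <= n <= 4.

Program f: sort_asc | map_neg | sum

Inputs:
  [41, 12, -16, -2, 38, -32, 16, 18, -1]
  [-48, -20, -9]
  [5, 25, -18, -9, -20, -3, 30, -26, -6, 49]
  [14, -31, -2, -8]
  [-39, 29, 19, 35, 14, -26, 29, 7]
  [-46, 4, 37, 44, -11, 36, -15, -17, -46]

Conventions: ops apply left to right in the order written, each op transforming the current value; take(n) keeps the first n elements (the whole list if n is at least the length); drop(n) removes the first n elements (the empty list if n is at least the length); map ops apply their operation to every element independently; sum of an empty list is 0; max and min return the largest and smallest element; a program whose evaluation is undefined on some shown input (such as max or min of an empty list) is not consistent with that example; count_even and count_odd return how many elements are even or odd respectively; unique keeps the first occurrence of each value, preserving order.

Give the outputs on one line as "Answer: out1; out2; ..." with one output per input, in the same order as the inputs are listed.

Execution, op by op:
  [41, 12, -16, -2, 38, -32, 16, 18, -1] -> [-32, -16, -2, -1, 12, 16, 18, 38, 41] -> [32, 16, 2, 1, -12, -16, -18, -38, -41] -> -74
  [-48, -20, -9] -> [-48, -20, -9] -> [48, 20, 9] -> 77
  [5, 25, -18, -9, -20, -3, 30, -26, -6, 49] -> [-26, -20, -18, -9, -6, -3, 5, 25, 30, 49] -> [26, 20, 18, 9, 6, 3, -5, -25, -30, -49] -> -27
  [14, -31, -2, -8] -> [-31, -8, -2, 14] -> [31, 8, 2, -14] -> 27
  [-39, 29, 19, 35, 14, -26, 29, 7] -> [-39, -26, 7, 14, 19, 29, 29, 35] -> [39, 26, -7, -14, -19, -29, -29, -35] -> -68
  [-46, 4, 37, 44, -11, 36, -15, -17, -46] -> [-46, -46, -17, -15, -11, 4, 36, 37, 44] -> [46, 46, 17, 15, 11, -4, -36, -37, -44] -> 14

-74; 77; -27; 27; -68; 14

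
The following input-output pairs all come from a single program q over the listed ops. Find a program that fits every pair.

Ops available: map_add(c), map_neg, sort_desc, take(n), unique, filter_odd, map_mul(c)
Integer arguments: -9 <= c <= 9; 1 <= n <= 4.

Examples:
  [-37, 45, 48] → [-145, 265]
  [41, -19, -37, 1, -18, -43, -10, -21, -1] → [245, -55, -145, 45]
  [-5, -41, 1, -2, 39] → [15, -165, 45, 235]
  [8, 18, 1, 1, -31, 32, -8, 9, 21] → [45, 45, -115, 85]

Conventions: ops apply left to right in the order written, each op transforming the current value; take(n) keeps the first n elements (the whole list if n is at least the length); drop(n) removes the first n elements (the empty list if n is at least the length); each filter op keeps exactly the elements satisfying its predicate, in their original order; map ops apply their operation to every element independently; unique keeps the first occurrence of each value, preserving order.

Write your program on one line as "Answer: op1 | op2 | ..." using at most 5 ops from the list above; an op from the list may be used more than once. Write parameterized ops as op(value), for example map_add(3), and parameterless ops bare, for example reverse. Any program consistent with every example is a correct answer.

filter_odd | map_add(8) | take(4) | map_mul(-5) | map_neg

Check, running the answer program on each example:
  [-37, 45, 48] -> [-37, 45] -> [-29, 53] -> [-29, 53] -> [145, -265] -> [-145, 265]
  [41, -19, -37, 1, -18, -43, -10, -21, -1] -> [41, -19, -37, 1, -43, -21, -1] -> [49, -11, -29, 9, -35, -13, 7] -> [49, -11, -29, 9] -> [-245, 55, 145, -45] -> [245, -55, -145, 45]
  [-5, -41, 1, -2, 39] -> [-5, -41, 1, 39] -> [3, -33, 9, 47] -> [3, -33, 9, 47] -> [-15, 165, -45, -235] -> [15, -165, 45, 235]
  [8, 18, 1, 1, -31, 32, -8, 9, 21] -> [1, 1, -31, 9, 21] -> [9, 9, -23, 17, 29] -> [9, 9, -23, 17] -> [-45, -45, 115, -85] -> [45, 45, -115, 85]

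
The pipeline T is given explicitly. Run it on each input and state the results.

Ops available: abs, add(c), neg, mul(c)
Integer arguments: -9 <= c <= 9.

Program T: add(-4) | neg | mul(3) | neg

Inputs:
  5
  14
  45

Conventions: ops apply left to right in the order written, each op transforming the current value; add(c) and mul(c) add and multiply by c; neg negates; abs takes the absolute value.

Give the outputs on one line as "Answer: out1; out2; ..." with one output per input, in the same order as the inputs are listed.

3; 30; 123

Execution, op by op:
  5 -> 1 -> -1 -> -3 -> 3
  14 -> 10 -> -10 -> -30 -> 30
  45 -> 41 -> -41 -> -123 -> 123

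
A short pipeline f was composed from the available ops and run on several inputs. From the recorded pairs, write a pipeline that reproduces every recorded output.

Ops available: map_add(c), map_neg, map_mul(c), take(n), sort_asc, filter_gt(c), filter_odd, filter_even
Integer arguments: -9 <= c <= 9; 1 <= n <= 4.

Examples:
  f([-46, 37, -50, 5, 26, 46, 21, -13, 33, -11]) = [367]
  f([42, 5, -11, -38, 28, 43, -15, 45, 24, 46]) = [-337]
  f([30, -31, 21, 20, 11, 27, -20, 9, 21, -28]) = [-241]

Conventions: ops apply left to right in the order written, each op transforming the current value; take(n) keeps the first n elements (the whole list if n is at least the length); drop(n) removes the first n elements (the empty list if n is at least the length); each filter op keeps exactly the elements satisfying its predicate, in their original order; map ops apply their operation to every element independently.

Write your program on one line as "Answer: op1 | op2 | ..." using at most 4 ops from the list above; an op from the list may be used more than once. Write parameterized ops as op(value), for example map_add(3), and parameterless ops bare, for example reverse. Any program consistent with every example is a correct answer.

map_mul(-8) | take(2) | take(1) | map_add(-1)

Check, running the answer program on each example:
  [-46, 37, -50, 5, 26, 46, 21, -13, 33, -11] -> [368, -296, 400, -40, -208, -368, -168, 104, -264, 88] -> [368, -296] -> [368] -> [367]
  [42, 5, -11, -38, 28, 43, -15, 45, 24, 46] -> [-336, -40, 88, 304, -224, -344, 120, -360, -192, -368] -> [-336, -40] -> [-336] -> [-337]
  [30, -31, 21, 20, 11, 27, -20, 9, 21, -28] -> [-240, 248, -168, -160, -88, -216, 160, -72, -168, 224] -> [-240, 248] -> [-240] -> [-241]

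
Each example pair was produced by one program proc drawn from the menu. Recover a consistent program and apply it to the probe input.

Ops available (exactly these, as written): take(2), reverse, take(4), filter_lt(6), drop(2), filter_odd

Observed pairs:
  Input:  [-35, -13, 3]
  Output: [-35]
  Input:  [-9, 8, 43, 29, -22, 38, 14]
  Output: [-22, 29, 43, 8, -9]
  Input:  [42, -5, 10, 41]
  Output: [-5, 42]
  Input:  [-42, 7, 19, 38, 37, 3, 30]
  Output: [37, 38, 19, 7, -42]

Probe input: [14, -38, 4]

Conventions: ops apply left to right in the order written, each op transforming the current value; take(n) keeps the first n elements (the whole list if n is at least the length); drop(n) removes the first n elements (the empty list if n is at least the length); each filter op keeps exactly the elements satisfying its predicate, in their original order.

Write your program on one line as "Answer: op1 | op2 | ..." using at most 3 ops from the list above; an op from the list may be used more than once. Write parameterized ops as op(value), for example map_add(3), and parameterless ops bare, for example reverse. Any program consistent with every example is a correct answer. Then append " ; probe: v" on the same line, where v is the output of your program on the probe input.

reverse | drop(2) ; probe: [14]

Check, running the answer program on each example:
  [-35, -13, 3] -> [3, -13, -35] -> [-35]
  [-9, 8, 43, 29, -22, 38, 14] -> [14, 38, -22, 29, 43, 8, -9] -> [-22, 29, 43, 8, -9]
  [42, -5, 10, 41] -> [41, 10, -5, 42] -> [-5, 42]
  [-42, 7, 19, 38, 37, 3, 30] -> [30, 3, 37, 38, 19, 7, -42] -> [37, 38, 19, 7, -42]
  probe: [14, -38, 4] -> [4, -38, 14] -> [14]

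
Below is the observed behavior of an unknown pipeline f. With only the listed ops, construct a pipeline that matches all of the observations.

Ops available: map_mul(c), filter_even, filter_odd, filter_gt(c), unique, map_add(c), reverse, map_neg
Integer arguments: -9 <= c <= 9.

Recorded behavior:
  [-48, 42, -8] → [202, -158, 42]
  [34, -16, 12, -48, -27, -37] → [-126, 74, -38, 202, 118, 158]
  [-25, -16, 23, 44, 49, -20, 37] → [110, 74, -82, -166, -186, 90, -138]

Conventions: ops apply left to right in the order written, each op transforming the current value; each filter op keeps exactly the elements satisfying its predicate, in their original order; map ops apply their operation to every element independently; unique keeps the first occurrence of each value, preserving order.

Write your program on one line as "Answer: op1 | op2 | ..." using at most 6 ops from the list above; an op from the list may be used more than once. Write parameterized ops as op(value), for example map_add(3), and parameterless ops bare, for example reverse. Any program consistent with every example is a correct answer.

map_neg | map_add(3) | reverse | map_mul(4) | reverse | map_add(-2)

Check, running the answer program on each example:
  [-48, 42, -8] -> [48, -42, 8] -> [51, -39, 11] -> [11, -39, 51] -> [44, -156, 204] -> [204, -156, 44] -> [202, -158, 42]
  [34, -16, 12, -48, -27, -37] -> [-34, 16, -12, 48, 27, 37] -> [-31, 19, -9, 51, 30, 40] -> [40, 30, 51, -9, 19, -31] -> [160, 120, 204, -36, 76, -124] -> [-124, 76, -36, 204, 120, 160] -> [-126, 74, -38, 202, 118, 158]
  [-25, -16, 23, 44, 49, -20, 37] -> [25, 16, -23, -44, -49, 20, -37] -> [28, 19, -20, -41, -46, 23, -34] -> [-34, 23, -46, -41, -20, 19, 28] -> [-136, 92, -184, -164, -80, 76, 112] -> [112, 76, -80, -164, -184, 92, -136] -> [110, 74, -82, -166, -186, 90, -138]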